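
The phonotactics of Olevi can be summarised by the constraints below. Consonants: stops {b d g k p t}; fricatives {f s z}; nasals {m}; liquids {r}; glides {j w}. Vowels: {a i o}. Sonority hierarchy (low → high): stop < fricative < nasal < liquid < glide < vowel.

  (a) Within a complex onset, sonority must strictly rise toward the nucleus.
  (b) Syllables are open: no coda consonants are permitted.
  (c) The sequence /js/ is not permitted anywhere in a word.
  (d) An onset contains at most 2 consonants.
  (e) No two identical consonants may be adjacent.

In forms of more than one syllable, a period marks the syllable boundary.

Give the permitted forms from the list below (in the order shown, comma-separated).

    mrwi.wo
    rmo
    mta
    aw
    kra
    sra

kra, sra

mrwi.wo — violates constraint (d): syllable 1 onset /mrw/ has 3 consonants (> 2) → not permitted
rmo — violates constraint (a): syllable 1 onset /rm/: /r/ (liquid, 4) → /m/ (nasal, 3) does not rise → not permitted
mta — violates constraint (a): syllable 1 onset /mt/: /m/ (nasal, 3) → /t/ (stop, 1) does not rise → not permitted
aw — violates constraint (b): syllable 1 coda /w/ has 1 consonant (> 0) → not permitted
kra — σ1 onset /kr/ (1→4 rises), coda /∅/ ok → permitted
sra — σ1 onset /sr/ (2→4 rises), coda /∅/ ok → permitted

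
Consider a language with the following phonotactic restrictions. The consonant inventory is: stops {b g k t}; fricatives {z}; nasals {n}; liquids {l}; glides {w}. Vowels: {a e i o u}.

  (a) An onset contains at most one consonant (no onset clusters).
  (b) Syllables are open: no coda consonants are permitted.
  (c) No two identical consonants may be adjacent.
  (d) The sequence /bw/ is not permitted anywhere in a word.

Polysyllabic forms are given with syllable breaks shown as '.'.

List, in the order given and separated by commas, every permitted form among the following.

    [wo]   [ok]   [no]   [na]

[wo], [no], [na]

[wo] — σ1 onset /w/, coda /∅/ ok → permitted
[ok] — violates constraint (b): syllable 1 coda /k/ has 1 consonant (> 0) → not permitted
[no] — σ1 onset /n/, coda /∅/ ok → permitted
[na] — σ1 onset /n/, coda /∅/ ok → permitted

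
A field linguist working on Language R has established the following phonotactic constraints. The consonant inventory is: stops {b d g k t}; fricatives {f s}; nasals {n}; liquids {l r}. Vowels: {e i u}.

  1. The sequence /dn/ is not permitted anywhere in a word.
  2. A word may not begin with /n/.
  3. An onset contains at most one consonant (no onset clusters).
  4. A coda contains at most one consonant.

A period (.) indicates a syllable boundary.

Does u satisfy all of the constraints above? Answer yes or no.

yes

u — σ1 onset /∅/, coda /∅/ ok → well-formed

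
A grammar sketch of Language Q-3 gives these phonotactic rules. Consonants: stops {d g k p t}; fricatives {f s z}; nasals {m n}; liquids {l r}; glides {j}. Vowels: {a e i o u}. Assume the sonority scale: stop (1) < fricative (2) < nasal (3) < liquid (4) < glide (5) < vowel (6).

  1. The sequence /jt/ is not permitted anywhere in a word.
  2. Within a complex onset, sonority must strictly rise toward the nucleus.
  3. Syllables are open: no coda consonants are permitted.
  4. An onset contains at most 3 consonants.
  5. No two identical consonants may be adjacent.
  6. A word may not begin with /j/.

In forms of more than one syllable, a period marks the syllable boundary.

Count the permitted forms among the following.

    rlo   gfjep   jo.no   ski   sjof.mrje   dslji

0

rlo — violates constraint 2: syllable 1 onset /rl/: /r/ (liquid, 4) → /l/ (liquid, 4) does not rise → not permitted
gfjep — violates constraint 3: syllable 1 coda /p/ has 1 consonant (> 0) → not permitted
jo.no — violates constraint 6: word begins with /j/ → not permitted
ski — violates constraint 2: syllable 1 onset /sk/: /s/ (fricative, 2) → /k/ (stop, 1) does not rise → not permitted
sjof.mrje — violates constraint 3: syllable 1 coda /f/ has 1 consonant (> 0) → not permitted
dslji — violates constraint 4: syllable 1 onset /dslj/ has 4 consonants (> 3) → not permitted
No form is permitted → 0.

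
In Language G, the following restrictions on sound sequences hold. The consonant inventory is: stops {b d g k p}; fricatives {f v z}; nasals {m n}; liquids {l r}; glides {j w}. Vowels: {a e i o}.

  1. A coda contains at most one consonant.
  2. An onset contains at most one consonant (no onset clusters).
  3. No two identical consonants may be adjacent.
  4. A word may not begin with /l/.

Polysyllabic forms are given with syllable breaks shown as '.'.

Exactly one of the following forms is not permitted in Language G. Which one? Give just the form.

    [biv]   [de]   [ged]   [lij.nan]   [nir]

[lij.nan]

[biv] — σ1 onset /b/, coda /v/ ok → permitted
[de] — σ1 onset /d/, coda /∅/ ok → permitted
[ged] — σ1 onset /g/, coda /d/ ok → permitted
[lij.nan] — violates constraint 4: word begins with /l/ → not permitted
[nir] — σ1 onset /n/, coda /r/ ok → permitted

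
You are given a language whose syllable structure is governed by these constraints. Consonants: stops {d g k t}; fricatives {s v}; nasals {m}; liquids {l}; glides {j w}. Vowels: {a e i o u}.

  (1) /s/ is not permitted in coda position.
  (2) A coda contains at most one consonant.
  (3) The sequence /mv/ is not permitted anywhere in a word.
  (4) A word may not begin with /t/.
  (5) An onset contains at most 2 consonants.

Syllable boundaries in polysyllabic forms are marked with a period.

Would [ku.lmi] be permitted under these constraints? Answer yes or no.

[ku.lmi] — σ1 onset /k/, coda /∅/ ok; σ2 onset /lm/ (2C), coda /∅/ ok → permitted

yes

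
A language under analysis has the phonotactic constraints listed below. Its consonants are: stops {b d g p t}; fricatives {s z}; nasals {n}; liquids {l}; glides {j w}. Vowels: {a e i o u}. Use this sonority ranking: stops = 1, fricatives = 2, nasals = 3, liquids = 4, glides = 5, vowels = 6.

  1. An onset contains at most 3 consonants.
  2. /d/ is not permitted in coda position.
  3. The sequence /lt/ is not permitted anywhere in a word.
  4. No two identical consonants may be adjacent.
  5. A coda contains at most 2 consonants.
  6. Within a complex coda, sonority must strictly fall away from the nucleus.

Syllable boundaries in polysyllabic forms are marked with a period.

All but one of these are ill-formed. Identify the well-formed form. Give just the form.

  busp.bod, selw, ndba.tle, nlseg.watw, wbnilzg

busp.bod — violates constraint 2: syllable 2 coda contains /d/ → ill-formed
selw — violates constraint 6: syllable 1 coda /lw/: /l/ (liquid, 4) → /w/ (glide, 5) does not fall → ill-formed
ndba.tle — σ1 onset /ndb/ (3C), coda /∅/ ok; σ2 onset /tl/ (2C), coda /∅/ ok → well-formed
nlseg.watw — violates constraint 6: syllable 2 coda /tw/: /t/ (stop, 1) → /w/ (glide, 5) does not fall → ill-formed
wbnilzg — violates constraint 5: syllable 1 coda /lzg/ has 3 consonants (> 2) → ill-formed

ndba.tle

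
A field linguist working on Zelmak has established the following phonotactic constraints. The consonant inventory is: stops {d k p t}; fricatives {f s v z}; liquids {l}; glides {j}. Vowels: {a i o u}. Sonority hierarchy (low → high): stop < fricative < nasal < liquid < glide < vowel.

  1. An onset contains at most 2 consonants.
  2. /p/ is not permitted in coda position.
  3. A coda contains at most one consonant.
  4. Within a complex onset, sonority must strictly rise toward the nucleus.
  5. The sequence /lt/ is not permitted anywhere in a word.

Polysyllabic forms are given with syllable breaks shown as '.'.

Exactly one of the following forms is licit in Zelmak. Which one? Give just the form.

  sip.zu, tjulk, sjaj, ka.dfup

sip.zu — violates constraint 2: syllable 1 coda contains /p/ → illicit
tjulk — violates constraint 3: syllable 1 coda /lk/ has 2 consonants (> 1) → illicit
sjaj — σ1 onset /sj/ (2→5 rises), coda /j/ ok → licit
ka.dfup — violates constraint 2: syllable 2 coda contains /p/ → illicit

sjaj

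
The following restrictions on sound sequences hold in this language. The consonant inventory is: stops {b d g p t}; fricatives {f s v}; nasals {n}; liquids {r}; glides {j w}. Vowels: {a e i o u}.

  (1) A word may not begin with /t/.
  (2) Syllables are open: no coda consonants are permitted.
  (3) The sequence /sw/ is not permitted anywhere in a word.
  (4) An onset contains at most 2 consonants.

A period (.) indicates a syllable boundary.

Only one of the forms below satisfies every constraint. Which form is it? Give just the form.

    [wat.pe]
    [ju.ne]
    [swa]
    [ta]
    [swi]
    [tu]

[wat.pe] — violates constraint 2: syllable 1 coda /t/ has 1 consonant (> 0) → illicit
[ju.ne] — σ1 onset /j/, coda /∅/ ok; σ2 onset /n/, coda /∅/ ok → licit
[swa] — violates constraint 3: contains banned sequence /sw/ → illicit
[ta] — violates constraint 1: word begins with /t/ → illicit
[swi] — violates constraint 3: contains banned sequence /sw/ → illicit
[tu] — violates constraint 1: word begins with /t/ → illicit

[ju.ne]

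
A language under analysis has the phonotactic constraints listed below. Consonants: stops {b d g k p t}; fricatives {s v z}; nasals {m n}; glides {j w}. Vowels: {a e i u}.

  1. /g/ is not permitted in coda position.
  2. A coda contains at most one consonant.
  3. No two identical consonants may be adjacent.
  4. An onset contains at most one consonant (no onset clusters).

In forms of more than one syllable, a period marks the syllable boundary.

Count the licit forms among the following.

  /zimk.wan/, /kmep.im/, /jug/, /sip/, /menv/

1

/zimk.wan/ — violates constraint 2: syllable 1 coda /mk/ has 2 consonants (> 1) → illicit
/kmep.im/ — violates constraint 4: syllable 1 onset /km/ has 2 consonants (> 1) → illicit
/jug/ — violates constraint 1: syllable 1 coda contains /g/ → illicit
/sip/ — σ1 onset /s/, coda /p/ ok → licit
/menv/ — violates constraint 2: syllable 1 coda /nv/ has 2 consonants (> 1) → illicit
Licit: /sip/ → 1.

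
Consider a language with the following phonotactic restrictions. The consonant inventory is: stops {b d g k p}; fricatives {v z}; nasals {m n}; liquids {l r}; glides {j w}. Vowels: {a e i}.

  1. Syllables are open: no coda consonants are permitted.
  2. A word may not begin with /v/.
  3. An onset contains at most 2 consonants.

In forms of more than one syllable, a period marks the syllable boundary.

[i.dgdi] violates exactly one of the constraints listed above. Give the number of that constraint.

3

[i.dgdi]: syllable 2 onset /dgd/ has 3 consonants (> 2).
This is a violation of constraint 3: "An onset contains at most 2 consonants."
The remaining constraints (1, 2) are satisfied.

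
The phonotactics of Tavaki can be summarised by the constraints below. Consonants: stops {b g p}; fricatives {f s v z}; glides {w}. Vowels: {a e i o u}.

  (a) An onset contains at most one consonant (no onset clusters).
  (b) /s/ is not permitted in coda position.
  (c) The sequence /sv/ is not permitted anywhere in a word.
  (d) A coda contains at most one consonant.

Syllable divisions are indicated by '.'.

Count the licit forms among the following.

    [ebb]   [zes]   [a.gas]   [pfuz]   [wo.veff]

0

[ebb] — violates constraint (d): syllable 1 coda /bb/ has 2 consonants (> 1) → illicit
[zes] — violates constraint (b): syllable 1 coda contains /s/ → illicit
[a.gas] — violates constraint (b): syllable 2 coda contains /s/ → illicit
[pfuz] — violates constraint (a): syllable 1 onset /pf/ has 2 consonants (> 1) → illicit
[wo.veff] — violates constraint (d): syllable 2 coda /ff/ has 2 consonants (> 1) → illicit
No form is licit → 0.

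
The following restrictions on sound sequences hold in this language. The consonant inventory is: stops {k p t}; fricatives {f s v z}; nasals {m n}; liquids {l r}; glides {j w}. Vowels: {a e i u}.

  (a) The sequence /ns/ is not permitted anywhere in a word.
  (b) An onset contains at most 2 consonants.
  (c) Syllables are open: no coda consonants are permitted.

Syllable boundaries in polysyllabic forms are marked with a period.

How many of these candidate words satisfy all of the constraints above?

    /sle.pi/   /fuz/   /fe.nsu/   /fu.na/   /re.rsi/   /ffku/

/sle.pi/ — σ1 onset /sl/ (2C), coda /∅/ ok; σ2 onset /p/, coda /∅/ ok → permitted
/fuz/ — violates constraint (c): syllable 1 coda /z/ has 1 consonant (> 0) → not permitted
/fe.nsu/ — violates constraint (a): contains banned sequence /ns/ → not permitted
/fu.na/ — σ1 onset /f/, coda /∅/ ok; σ2 onset /n/, coda /∅/ ok → permitted
/re.rsi/ — σ1 onset /r/, coda /∅/ ok; σ2 onset /rs/ (2C), coda /∅/ ok → permitted
/ffku/ — violates constraint (b): syllable 1 onset /ffk/ has 3 consonants (> 2) → not permitted
Permitted: /sle.pi/, /fu.na/, /re.rsi/ → 3.

3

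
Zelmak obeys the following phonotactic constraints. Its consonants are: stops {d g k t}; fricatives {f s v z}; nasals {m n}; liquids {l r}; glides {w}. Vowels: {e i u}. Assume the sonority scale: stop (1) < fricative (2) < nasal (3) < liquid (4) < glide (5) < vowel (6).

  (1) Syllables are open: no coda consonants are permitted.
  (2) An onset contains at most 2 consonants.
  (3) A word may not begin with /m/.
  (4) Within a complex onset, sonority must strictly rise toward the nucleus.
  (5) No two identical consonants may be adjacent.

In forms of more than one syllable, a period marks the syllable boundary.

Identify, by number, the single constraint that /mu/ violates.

/mu/: word begins with /m/.
This is a violation of constraint 3: "A word may not begin with /m/."
The remaining constraints (1, 2, 4, 5) are satisfied.

3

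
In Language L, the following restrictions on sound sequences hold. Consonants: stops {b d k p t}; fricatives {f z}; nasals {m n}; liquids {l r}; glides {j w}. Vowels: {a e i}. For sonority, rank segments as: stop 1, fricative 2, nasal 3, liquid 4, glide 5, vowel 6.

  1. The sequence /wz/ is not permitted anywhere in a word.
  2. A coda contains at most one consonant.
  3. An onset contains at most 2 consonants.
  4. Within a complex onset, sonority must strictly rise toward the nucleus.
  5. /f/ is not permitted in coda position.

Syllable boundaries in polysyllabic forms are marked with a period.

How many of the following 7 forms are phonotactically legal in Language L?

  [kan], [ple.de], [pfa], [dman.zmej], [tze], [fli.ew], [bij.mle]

[kan] — σ1 onset /k/, coda /n/ ok → phonotactically legal
[ple.de] — σ1 onset /pl/ (1→4 rises), coda /∅/ ok; σ2 onset /d/, coda /∅/ ok → phonotactically legal
[pfa] — σ1 onset /pf/ (1→2 rises), coda /∅/ ok → phonotactically legal
[dman.zmej] — σ1 onset /dm/ (1→3 rises), coda /n/ ok; σ2 onset /zm/ (2→3 rises), coda /j/ ok → phonotactically legal
[tze] — σ1 onset /tz/ (1→2 rises), coda /∅/ ok → phonotactically legal
[fli.ew] — σ1 onset /fl/ (2→4 rises), coda /∅/ ok; σ2 onset /∅/, coda /w/ ok → phonotactically legal
[bij.mle] — σ1 onset /b/, coda /j/ ok; σ2 onset /ml/ (3→4 rises), coda /∅/ ok → phonotactically legal
Phonotactically legal: [kan], [ple.de], [pfa], [dman.zmej], [tze], [fli.ew], [bij.mle] → 7.

7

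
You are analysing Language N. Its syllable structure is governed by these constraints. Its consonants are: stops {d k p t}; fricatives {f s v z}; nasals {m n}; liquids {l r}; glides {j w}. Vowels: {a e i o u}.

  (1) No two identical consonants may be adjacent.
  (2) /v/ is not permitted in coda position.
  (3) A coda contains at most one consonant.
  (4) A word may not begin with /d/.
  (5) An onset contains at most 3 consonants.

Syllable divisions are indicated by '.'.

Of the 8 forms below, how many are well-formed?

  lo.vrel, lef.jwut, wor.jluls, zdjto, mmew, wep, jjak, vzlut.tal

lo.vrel — σ1 onset /l/, coda /∅/ ok; σ2 onset /vr/ (2C), coda /l/ ok → well-formed
lef.jwut — σ1 onset /l/, coda /f/ ok; σ2 onset /jw/ (2C), coda /t/ ok → well-formed
wor.jluls — violates constraint 3: syllable 2 coda /ls/ has 2 consonants (> 1) → ill-formed
zdjto — violates constraint 5: syllable 1 onset /zdjt/ has 4 consonants (> 3) → ill-formed
mmew — violates constraint 1: adjacent identical consonants /mm/ → ill-formed
wep — σ1 onset /w/, coda /p/ ok → well-formed
jjak — violates constraint 1: adjacent identical consonants /jj/ → ill-formed
vzlut.tal — violates constraint 1: adjacent identical consonants /tt/ → ill-formed
Well-formed: lo.vrel, lef.jwut, wep → 3.

3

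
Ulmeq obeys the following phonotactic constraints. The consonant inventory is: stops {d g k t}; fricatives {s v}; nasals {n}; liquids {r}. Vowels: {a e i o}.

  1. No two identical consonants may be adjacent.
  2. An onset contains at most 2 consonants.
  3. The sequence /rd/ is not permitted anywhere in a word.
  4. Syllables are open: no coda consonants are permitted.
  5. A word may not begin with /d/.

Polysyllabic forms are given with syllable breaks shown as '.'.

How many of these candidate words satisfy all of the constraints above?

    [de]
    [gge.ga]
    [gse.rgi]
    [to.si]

[de] — violates constraint 5: word begins with /d/ → illicit
[gge.ga] — violates constraint 1: adjacent identical consonants /gg/ → illicit
[gse.rgi] — σ1 onset /gs/ (2C), coda /∅/ ok; σ2 onset /rg/ (2C), coda /∅/ ok → licit
[to.si] — σ1 onset /t/, coda /∅/ ok; σ2 onset /s/, coda /∅/ ok → licit
Licit: [gse.rgi], [to.si] → 2.

2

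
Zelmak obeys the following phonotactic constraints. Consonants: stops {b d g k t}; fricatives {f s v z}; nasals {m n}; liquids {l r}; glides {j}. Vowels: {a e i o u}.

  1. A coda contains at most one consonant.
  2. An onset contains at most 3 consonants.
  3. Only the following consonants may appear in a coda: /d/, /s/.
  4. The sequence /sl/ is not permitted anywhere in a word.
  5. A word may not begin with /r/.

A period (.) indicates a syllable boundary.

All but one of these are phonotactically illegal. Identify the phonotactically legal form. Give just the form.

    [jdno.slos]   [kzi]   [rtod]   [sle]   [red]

[jdno.slos] — violates constraint 4: contains banned sequence /sl/ → phonotactically illegal
[kzi] — σ1 onset /kz/ (2C), coda /∅/ ok → phonotactically legal
[rtod] — violates constraint 5: word begins with /r/ → phonotactically illegal
[sle] — violates constraint 4: contains banned sequence /sl/ → phonotactically illegal
[red] — violates constraint 5: word begins with /r/ → phonotactically illegal

[kzi]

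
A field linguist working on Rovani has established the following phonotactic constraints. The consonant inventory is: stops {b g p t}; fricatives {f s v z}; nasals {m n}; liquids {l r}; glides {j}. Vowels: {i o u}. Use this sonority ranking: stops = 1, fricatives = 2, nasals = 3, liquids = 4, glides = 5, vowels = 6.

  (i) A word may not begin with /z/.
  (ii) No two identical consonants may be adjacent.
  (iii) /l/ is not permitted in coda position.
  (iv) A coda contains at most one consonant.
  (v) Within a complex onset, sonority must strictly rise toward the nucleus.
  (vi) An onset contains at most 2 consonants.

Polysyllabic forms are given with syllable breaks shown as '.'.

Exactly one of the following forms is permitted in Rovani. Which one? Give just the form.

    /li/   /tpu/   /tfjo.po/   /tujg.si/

/li/ — σ1 onset /l/, coda /∅/ ok → permitted
/tpu/ — violates constraint (v): syllable 1 onset /tp/: /t/ (stop, 1) → /p/ (stop, 1) does not rise → not permitted
/tfjo.po/ — violates constraint (vi): syllable 1 onset /tfj/ has 3 consonants (> 2) → not permitted
/tujg.si/ — violates constraint (iv): syllable 1 coda /jg/ has 2 consonants (> 1) → not permitted

/li/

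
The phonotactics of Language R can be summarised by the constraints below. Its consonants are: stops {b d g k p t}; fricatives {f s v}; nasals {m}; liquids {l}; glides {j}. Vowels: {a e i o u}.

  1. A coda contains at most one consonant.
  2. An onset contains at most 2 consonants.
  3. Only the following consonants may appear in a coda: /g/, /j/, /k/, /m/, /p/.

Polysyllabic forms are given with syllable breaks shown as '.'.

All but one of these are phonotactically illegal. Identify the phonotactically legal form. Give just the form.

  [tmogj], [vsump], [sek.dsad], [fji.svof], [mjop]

[mjop]

[tmogj] — violates constraint 1: syllable 1 coda /gj/ has 2 consonants (> 1) → phonotactically illegal
[vsump] — violates constraint 1: syllable 1 coda /mp/ has 2 consonants (> 1) → phonotactically illegal
[sek.dsad] — violates constraint 3: syllable 2 coda contains /d/, which is not a licensed coda consonant → phonotactically illegal
[fji.svof] — violates constraint 3: syllable 2 coda contains /f/, which is not a licensed coda consonant → phonotactically illegal
[mjop] — σ1 onset /mj/ (2C), coda /p/ ok → phonotactically legal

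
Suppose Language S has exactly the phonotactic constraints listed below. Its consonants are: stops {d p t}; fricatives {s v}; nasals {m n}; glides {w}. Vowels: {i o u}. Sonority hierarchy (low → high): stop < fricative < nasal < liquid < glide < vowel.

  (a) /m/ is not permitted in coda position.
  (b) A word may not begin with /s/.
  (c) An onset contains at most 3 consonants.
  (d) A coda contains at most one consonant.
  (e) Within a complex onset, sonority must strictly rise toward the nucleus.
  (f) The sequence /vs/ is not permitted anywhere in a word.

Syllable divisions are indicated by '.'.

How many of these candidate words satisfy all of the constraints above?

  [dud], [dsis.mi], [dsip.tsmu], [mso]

[dud] — σ1 onset /d/, coda /d/ ok → permitted
[dsis.mi] — σ1 onset /ds/ (1→2 rises), coda /s/ ok; σ2 onset /m/, coda /∅/ ok → permitted
[dsip.tsmu] — σ1 onset /ds/ (1→2 rises), coda /p/ ok; σ2 onset /tsm/ (1→2→3 rises), coda /∅/ ok → permitted
[mso] — violates constraint (e): syllable 1 onset /ms/: /m/ (nasal, 3) → /s/ (fricative, 2) does not rise → not permitted
Permitted: [dud], [dsis.mi], [dsip.tsmu] → 3.

3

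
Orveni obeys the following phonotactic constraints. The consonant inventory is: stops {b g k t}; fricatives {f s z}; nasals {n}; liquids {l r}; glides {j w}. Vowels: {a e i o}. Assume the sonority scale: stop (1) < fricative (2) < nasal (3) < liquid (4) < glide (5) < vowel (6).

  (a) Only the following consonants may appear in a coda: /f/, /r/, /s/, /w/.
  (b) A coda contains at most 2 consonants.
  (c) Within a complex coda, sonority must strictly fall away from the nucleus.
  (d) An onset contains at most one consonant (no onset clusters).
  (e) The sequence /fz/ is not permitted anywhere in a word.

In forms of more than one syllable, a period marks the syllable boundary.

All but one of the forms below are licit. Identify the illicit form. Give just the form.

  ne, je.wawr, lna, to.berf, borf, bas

lna

ne — σ1 onset /n/, coda /∅/ ok → licit
je.wawr — σ1 onset /j/, coda /∅/ ok; σ2 onset /w/, coda /wr/ (5→4 falls) ok → licit
lna — violates constraint (d): syllable 1 onset /ln/ has 2 consonants (> 1) → illicit
to.berf — σ1 onset /t/, coda /∅/ ok; σ2 onset /b/, coda /rf/ (4→2 falls) ok → licit
borf — σ1 onset /b/, coda /rf/ (4→2 falls) ok → licit
bas — σ1 onset /b/, coda /s/ ok → licit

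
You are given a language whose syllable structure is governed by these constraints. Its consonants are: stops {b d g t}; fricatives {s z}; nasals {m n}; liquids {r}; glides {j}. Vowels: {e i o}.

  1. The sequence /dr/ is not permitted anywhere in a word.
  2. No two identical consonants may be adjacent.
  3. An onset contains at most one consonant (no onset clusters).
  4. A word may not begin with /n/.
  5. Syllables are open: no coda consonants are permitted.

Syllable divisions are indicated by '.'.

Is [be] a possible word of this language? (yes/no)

[be] — σ1 onset /b/, coda /∅/ ok → phonotactically legal

yes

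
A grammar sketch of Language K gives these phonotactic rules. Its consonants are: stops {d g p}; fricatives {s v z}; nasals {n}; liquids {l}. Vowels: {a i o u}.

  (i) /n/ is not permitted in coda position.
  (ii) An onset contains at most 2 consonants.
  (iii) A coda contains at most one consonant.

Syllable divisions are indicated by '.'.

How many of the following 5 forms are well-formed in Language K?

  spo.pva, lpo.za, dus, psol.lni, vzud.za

5

spo.pva — σ1 onset /sp/ (2C), coda /∅/ ok; σ2 onset /pv/ (2C), coda /∅/ ok → well-formed
lpo.za — σ1 onset /lp/ (2C), coda /∅/ ok; σ2 onset /z/, coda /∅/ ok → well-formed
dus — σ1 onset /d/, coda /s/ ok → well-formed
psol.lni — σ1 onset /ps/ (2C), coda /l/ ok; σ2 onset /ln/ (2C), coda /∅/ ok → well-formed
vzud.za — σ1 onset /vz/ (2C), coda /d/ ok; σ2 onset /z/, coda /∅/ ok → well-formed
Well-formed: spo.pva, lpo.za, dus, psol.lni, vzud.za → 5.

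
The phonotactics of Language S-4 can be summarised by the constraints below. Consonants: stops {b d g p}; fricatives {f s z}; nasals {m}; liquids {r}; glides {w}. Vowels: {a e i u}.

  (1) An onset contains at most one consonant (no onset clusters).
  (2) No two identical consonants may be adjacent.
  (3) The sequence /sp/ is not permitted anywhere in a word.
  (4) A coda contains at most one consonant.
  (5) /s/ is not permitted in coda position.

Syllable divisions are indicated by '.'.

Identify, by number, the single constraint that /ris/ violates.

5

/ris/: syllable 1 coda contains /s/.
This is a violation of constraint 5: "/s/ is not permitted in coda position."
The remaining constraints (1, 2, 3, 4) are satisfied.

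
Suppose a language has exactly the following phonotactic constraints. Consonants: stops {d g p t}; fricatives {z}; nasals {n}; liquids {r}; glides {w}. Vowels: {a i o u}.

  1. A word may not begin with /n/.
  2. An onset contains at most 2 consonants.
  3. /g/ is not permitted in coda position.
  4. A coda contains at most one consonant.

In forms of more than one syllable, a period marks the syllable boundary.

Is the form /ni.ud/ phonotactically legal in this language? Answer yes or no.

/ni.ud/ — violates constraint 1: word begins with /n/ → phonotactically illegal

no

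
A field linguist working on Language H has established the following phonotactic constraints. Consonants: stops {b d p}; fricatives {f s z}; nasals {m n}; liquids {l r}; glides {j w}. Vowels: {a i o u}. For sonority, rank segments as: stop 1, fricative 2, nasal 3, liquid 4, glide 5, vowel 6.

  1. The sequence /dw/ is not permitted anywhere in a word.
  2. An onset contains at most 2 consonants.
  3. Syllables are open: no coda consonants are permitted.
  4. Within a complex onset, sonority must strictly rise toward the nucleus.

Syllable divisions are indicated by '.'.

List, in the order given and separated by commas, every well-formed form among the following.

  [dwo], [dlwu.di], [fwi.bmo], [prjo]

[dwo] — violates constraint 1: contains banned sequence /dw/ → ill-formed
[dlwu.di] — violates constraint 2: syllable 1 onset /dlw/ has 3 consonants (> 2) → ill-formed
[fwi.bmo] — σ1 onset /fw/ (2→5 rises), coda /∅/ ok; σ2 onset /bm/ (1→3 rises), coda /∅/ ok → well-formed
[prjo] — violates constraint 2: syllable 1 onset /prj/ has 3 consonants (> 2) → ill-formed

[fwi.bmo]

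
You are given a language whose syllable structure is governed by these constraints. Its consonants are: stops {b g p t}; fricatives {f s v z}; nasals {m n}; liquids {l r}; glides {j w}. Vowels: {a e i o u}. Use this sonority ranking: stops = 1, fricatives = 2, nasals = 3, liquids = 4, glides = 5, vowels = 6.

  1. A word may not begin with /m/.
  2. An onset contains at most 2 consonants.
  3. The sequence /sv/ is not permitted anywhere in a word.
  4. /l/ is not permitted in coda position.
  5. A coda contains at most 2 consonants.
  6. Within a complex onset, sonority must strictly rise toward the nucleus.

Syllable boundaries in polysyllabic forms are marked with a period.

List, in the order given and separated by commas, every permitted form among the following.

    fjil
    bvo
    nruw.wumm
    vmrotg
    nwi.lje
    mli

fjil — violates constraint 4: syllable 1 coda contains /l/ → not permitted
bvo — σ1 onset /bv/ (1→2 rises), coda /∅/ ok → permitted
nruw.wumm — σ1 onset /nr/ (3→4 rises), coda /w/ ok; σ2 onset /w/, coda /mm/ (2C) ok → permitted
vmrotg — violates constraint 2: syllable 1 onset /vmr/ has 3 consonants (> 2) → not permitted
nwi.lje — σ1 onset /nw/ (3→5 rises), coda /∅/ ok; σ2 onset /lj/ (4→5 rises), coda /∅/ ok → permitted
mli — violates constraint 1: word begins with /m/ → not permitted

bvo, nruw.wumm, nwi.lje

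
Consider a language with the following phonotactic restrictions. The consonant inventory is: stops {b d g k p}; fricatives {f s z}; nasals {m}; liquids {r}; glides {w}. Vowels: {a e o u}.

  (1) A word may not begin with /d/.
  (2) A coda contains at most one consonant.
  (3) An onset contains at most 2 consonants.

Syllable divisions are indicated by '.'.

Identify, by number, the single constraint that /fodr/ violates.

2

/fodr/: syllable 1 coda /dr/ has 2 consonants (> 1).
This is a violation of constraint 2: "A coda contains at most one consonant."
The remaining constraints (1, 3) are satisfied.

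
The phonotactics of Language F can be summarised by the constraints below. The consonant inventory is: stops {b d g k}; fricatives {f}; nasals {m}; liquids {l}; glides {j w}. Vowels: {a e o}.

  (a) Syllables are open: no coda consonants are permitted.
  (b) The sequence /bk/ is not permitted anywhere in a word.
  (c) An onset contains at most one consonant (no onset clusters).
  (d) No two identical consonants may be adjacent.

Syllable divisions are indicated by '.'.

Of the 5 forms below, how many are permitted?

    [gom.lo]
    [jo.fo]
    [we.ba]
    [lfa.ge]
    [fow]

2

[gom.lo] — violates constraint (a): syllable 1 coda /m/ has 1 consonant (> 0) → not permitted
[jo.fo] — σ1 onset /j/, coda /∅/ ok; σ2 onset /f/, coda /∅/ ok → permitted
[we.ba] — σ1 onset /w/, coda /∅/ ok; σ2 onset /b/, coda /∅/ ok → permitted
[lfa.ge] — violates constraint (c): syllable 1 onset /lf/ has 2 consonants (> 1) → not permitted
[fow] — violates constraint (a): syllable 1 coda /w/ has 1 consonant (> 0) → not permitted
Permitted: [jo.fo], [we.ba] → 2.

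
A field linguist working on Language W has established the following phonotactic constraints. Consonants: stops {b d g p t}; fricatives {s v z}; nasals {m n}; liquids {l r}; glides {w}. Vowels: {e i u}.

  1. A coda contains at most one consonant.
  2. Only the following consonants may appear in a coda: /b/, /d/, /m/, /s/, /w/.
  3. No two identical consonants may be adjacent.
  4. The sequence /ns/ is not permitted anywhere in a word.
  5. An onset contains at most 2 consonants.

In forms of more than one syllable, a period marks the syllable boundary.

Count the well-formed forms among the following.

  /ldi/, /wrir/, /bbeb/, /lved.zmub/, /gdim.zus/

/ldi/ — σ1 onset /ld/ (2C), coda /∅/ ok → well-formed
/wrir/ — violates constraint 2: syllable 1 coda contains /r/, which is not a licensed coda consonant → ill-formed
/bbeb/ — violates constraint 3: adjacent identical consonants /bb/ → ill-formed
/lved.zmub/ — σ1 onset /lv/ (2C), coda /d/ ok; σ2 onset /zm/ (2C), coda /b/ ok → well-formed
/gdim.zus/ — σ1 onset /gd/ (2C), coda /m/ ok; σ2 onset /z/, coda /s/ ok → well-formed
Well-formed: /ldi/, /lved.zmub/, /gdim.zus/ → 3.

3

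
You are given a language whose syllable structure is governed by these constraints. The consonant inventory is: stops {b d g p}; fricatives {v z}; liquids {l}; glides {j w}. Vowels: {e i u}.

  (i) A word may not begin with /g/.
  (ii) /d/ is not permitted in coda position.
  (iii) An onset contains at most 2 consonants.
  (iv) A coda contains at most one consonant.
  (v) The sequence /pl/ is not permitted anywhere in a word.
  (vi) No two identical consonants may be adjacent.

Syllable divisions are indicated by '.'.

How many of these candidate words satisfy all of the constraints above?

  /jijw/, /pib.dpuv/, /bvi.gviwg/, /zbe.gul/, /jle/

3

/jijw/ — violates constraint (iv): syllable 1 coda /jw/ has 2 consonants (> 1) → illicit
/pib.dpuv/ — σ1 onset /p/, coda /b/ ok; σ2 onset /dp/ (2C), coda /v/ ok → licit
/bvi.gviwg/ — violates constraint (iv): syllable 2 coda /wg/ has 2 consonants (> 1) → illicit
/zbe.gul/ — σ1 onset /zb/ (2C), coda /∅/ ok; σ2 onset /g/, coda /l/ ok → licit
/jle/ — σ1 onset /jl/ (2C), coda /∅/ ok → licit
Licit: /pib.dpuv/, /zbe.gul/, /jle/ → 3.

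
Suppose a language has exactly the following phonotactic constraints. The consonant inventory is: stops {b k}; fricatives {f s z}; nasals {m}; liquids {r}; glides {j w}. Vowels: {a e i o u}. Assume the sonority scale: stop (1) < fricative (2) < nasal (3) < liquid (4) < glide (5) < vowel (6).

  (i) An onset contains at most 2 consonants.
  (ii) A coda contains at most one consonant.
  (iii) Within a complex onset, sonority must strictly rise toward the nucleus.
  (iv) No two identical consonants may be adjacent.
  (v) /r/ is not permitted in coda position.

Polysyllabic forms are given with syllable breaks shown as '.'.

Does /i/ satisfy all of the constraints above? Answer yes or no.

yes

/i/ — σ1 onset /∅/, coda /∅/ ok → permitted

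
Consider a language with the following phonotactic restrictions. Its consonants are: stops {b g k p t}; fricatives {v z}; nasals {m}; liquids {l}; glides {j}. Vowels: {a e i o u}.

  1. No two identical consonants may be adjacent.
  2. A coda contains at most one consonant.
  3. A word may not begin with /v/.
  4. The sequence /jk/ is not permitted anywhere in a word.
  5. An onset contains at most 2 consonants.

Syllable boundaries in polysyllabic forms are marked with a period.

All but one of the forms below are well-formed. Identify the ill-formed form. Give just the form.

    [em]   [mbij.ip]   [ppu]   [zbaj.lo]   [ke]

[em] — σ1 onset /∅/, coda /m/ ok → well-formed
[mbij.ip] — σ1 onset /mb/ (2C), coda /j/ ok; σ2 onset /∅/, coda /p/ ok → well-formed
[ppu] — violates constraint 1: adjacent identical consonants /pp/ → ill-formed
[zbaj.lo] — σ1 onset /zb/ (2C), coda /j/ ok; σ2 onset /l/, coda /∅/ ok → well-formed
[ke] — σ1 onset /k/, coda /∅/ ok → well-formed

[ppu]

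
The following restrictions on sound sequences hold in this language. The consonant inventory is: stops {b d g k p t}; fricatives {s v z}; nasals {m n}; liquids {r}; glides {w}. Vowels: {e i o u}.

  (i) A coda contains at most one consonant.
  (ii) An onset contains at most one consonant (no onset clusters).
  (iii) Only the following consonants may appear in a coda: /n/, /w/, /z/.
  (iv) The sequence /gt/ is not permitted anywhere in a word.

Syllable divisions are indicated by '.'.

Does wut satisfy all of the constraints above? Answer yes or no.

wut — violates constraint (iii): syllable 1 coda contains /t/, which is not a licensed coda consonant → not permitted

no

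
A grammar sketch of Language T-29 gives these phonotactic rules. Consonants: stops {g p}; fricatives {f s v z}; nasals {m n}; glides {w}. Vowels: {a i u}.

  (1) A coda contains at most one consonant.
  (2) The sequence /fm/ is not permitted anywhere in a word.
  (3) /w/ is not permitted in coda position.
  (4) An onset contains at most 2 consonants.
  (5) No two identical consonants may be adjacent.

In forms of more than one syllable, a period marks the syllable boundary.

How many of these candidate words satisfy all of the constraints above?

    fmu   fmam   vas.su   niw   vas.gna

fmu — violates constraint 2: contains banned sequence /fm/ → illicit
fmam — violates constraint 2: contains banned sequence /fm/ → illicit
vas.su — violates constraint 5: adjacent identical consonants /ss/ → illicit
niw — violates constraint 3: syllable 1 coda contains /w/ → illicit
vas.gna — σ1 onset /v/, coda /s/ ok; σ2 onset /gn/ (2C), coda /∅/ ok → licit
Licit: vas.gna → 1.

1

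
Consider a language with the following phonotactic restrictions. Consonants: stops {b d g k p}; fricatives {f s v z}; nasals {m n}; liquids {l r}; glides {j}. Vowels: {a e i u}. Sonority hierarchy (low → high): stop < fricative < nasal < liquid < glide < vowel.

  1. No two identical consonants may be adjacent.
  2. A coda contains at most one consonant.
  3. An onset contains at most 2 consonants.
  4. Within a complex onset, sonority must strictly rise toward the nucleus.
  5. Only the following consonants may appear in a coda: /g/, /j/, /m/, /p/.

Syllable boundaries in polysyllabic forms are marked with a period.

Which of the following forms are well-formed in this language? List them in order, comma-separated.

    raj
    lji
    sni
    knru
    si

raj — σ1 onset /r/, coda /j/ ok → well-formed
lji — σ1 onset /lj/ (4→5 rises), coda /∅/ ok → well-formed
sni — σ1 onset /sn/ (2→3 rises), coda /∅/ ok → well-formed
knru — violates constraint 3: syllable 1 onset /knr/ has 3 consonants (> 2) → ill-formed
si — σ1 onset /s/, coda /∅/ ok → well-formed

raj, lji, sni, si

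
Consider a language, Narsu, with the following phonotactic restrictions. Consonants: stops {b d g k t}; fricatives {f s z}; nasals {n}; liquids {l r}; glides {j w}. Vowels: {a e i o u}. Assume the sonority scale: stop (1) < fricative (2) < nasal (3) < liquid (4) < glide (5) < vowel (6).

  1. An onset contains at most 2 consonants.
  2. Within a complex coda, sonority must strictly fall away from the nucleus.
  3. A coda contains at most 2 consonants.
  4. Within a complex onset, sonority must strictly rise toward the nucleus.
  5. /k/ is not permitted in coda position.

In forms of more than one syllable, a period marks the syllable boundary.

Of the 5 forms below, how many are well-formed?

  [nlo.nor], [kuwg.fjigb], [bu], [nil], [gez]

[nlo.nor] — σ1 onset /nl/ (3→4 rises), coda /∅/ ok; σ2 onset /n/, coda /r/ ok → well-formed
[kuwg.fjigb] — violates constraint 2: syllable 2 coda /gb/: /g/ (stop, 1) → /b/ (stop, 1) does not fall → ill-formed
[bu] — σ1 onset /b/, coda /∅/ ok → well-formed
[nil] — σ1 onset /n/, coda /l/ ok → well-formed
[gez] — σ1 onset /g/, coda /z/ ok → well-formed
Well-formed: [nlo.nor], [bu], [nil], [gez] → 4.

4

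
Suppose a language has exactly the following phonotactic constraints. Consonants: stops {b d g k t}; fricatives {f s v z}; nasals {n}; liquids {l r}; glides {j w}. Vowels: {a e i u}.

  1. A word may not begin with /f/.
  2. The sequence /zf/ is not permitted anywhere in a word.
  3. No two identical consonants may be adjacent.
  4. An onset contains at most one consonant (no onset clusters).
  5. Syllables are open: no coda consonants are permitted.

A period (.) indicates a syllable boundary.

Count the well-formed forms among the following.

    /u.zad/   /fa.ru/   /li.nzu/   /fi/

/u.zad/ — violates constraint 5: syllable 2 coda /d/ has 1 consonant (> 0) → ill-formed
/fa.ru/ — violates constraint 1: word begins with /f/ → ill-formed
/li.nzu/ — violates constraint 4: syllable 2 onset /nz/ has 2 consonants (> 1) → ill-formed
/fi/ — violates constraint 1: word begins with /f/ → ill-formed
No form is well-formed → 0.

0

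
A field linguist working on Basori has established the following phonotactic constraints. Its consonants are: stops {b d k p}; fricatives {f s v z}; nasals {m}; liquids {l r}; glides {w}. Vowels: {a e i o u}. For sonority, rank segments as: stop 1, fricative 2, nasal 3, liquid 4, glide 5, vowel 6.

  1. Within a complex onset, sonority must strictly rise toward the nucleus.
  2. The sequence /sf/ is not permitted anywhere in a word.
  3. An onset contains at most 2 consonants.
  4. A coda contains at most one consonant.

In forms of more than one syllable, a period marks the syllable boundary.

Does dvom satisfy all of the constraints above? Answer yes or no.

yes

dvom — σ1 onset /dv/ (1→2 rises), coda /m/ ok → permitted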